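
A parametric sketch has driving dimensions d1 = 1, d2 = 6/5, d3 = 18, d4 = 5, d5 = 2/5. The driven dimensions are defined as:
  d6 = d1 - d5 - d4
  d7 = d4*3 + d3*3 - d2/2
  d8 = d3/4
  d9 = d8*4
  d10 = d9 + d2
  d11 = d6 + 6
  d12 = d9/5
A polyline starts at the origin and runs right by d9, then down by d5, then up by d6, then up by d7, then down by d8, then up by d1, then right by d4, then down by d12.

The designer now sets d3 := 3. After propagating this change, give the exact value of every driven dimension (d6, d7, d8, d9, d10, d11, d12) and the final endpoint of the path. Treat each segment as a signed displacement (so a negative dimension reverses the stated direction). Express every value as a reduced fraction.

d6 = -22/5
d7 = 117/5
d8 = 3/4
d9 = 3
d10 = 21/5
d11 = 8/5
d12 = 3/5
endpoint = (8, 73/4)

Apply edit: d3 := 3
  d6 = d1 - d5 - d4 = -22/5
  d7 = d4*3 + d3*3 - d2/2 = 117/5
  d8 = d3/4 = 3/4
  d9 = d8*4 = 3
  d10 = d9 + d2 = 21/5
  d11 = d6 + 6 = 8/5
  d12 = d9/5 = 3/5
Walk from origin (0, 0):
  seg 1: right by d9 = 3 → (3, 0)
  seg 2: down by d5 = 2/5 → (3, -2/5)
  seg 3: up by d6 = -22/5 → (3, -24/5)
  seg 4: up by d7 = 117/5 → (3, 93/5)
  seg 5: down by d8 = 3/4 → (3, 357/20)
  seg 6: up by d1 = 1 → (3, 377/20)
  seg 7: right by d4 = 5 → (8, 377/20)
  seg 8: down by d12 = 3/5 → (8, 73/4)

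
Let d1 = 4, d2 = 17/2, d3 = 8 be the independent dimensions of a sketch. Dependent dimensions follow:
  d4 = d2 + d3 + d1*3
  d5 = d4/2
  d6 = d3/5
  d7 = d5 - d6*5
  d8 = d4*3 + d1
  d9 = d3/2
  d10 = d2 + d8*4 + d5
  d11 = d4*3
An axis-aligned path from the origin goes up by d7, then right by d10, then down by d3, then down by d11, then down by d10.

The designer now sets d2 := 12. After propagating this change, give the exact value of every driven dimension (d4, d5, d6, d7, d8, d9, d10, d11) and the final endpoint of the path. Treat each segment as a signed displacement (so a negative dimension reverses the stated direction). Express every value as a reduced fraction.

Apply edit: d2 := 12
  d4 = d2 + d3 + d1*3 = 32
  d5 = d4/2 = 16
  d6 = d3/5 = 8/5
  d7 = d5 - d6*5 = 8
  d8 = d4*3 + d1 = 100
  d9 = d3/2 = 4
  d10 = d2 + d8*4 + d5 = 428
  d11 = d4*3 = 96
Walk from origin (0, 0):
  seg 1: up by d7 = 8 → (0, 8)
  seg 2: right by d10 = 428 → (428, 8)
  seg 3: down by d3 = 8 → (428, 0)
  seg 4: down by d11 = 96 → (428, -96)
  seg 5: down by d10 = 428 → (428, -524)

d4 = 32
d5 = 16
d6 = 8/5
d7 = 8
d8 = 100
d9 = 4
d10 = 428
d11 = 96
endpoint = (428, -524)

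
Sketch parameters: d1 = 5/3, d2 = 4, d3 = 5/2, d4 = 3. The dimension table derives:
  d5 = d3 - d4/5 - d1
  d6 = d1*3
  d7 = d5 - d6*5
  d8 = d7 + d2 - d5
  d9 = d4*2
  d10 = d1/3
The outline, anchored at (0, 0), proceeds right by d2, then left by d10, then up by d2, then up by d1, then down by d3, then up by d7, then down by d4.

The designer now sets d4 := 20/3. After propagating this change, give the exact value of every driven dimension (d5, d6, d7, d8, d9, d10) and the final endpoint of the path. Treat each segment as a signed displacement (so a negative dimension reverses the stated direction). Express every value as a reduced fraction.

d5 = -1/2
d6 = 5
d7 = -51/2
d8 = -21
d9 = 40/3
d10 = 5/9
endpoint = (31/9, -29)

Apply edit: d4 := 20/3
  d5 = d3 - d4/5 - d1 = -1/2
  d6 = d1*3 = 5
  d7 = d5 - d6*5 = -51/2
  d8 = d7 + d2 - d5 = -21
  d9 = d4*2 = 40/3
  d10 = d1/3 = 5/9
Walk from origin (0, 0):
  seg 1: right by d2 = 4 → (4, 0)
  seg 2: left by d10 = 5/9 → (31/9, 0)
  seg 3: up by d2 = 4 → (31/9, 4)
  seg 4: up by d1 = 5/3 → (31/9, 17/3)
  seg 5: down by d3 = 5/2 → (31/9, 19/6)
  seg 6: up by d7 = -51/2 → (31/9, -67/3)
  seg 7: down by d4 = 20/3 → (31/9, -29)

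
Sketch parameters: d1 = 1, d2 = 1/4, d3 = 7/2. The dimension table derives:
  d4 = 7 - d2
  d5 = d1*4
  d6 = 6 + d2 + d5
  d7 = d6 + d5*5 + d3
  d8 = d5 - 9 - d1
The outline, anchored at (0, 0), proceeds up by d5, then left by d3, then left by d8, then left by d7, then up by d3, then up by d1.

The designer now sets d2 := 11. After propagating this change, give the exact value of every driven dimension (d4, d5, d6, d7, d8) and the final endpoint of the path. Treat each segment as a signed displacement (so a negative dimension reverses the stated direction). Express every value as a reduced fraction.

d4 = -4
d5 = 4
d6 = 21
d7 = 89/2
d8 = -6
endpoint = (-42, 17/2)

Apply edit: d2 := 11
  d4 = 7 - d2 = -4
  d5 = d1*4 = 4
  d6 = 6 + d2 + d5 = 21
  d7 = d6 + d5*5 + d3 = 89/2
  d8 = d5 - 9 - d1 = -6
Walk from origin (0, 0):
  seg 1: up by d5 = 4 → (0, 4)
  seg 2: left by d3 = 7/2 → (-7/2, 4)
  seg 3: left by d8 = -6 → (5/2, 4)
  seg 4: left by d7 = 89/2 → (-42, 4)
  seg 5: up by d3 = 7/2 → (-42, 15/2)
  seg 6: up by d1 = 1 → (-42, 17/2)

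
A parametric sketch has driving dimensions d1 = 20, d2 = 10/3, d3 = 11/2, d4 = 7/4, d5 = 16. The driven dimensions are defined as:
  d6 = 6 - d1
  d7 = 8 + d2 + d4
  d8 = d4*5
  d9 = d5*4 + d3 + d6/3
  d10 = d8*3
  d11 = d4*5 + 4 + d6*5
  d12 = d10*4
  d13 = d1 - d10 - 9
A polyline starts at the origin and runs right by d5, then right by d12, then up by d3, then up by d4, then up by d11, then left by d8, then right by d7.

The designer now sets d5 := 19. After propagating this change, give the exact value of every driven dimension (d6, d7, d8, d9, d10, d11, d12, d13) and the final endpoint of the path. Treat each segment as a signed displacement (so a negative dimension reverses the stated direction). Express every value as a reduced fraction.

d6 = -14
d7 = 157/12
d8 = 35/4
d9 = 461/6
d10 = 105/4
d11 = -229/4
d12 = 105
d13 = -61/4
endpoint = (385/3, -50)

Apply edit: d5 := 19
  d6 = 6 - d1 = -14
  d7 = 8 + d2 + d4 = 157/12
  d8 = d4*5 = 35/4
  d9 = d5*4 + d3 + d6/3 = 461/6
  d10 = d8*3 = 105/4
  d11 = d4*5 + 4 + d6*5 = -229/4
  d12 = d10*4 = 105
  d13 = d1 - d10 - 9 = -61/4
Walk from origin (0, 0):
  seg 1: right by d5 = 19 → (19, 0)
  seg 2: right by d12 = 105 → (124, 0)
  seg 3: up by d3 = 11/2 → (124, 11/2)
  seg 4: up by d4 = 7/4 → (124, 29/4)
  seg 5: up by d11 = -229/4 → (124, -50)
  seg 6: left by d8 = 35/4 → (461/4, -50)
  seg 7: right by d7 = 157/12 → (385/3, -50)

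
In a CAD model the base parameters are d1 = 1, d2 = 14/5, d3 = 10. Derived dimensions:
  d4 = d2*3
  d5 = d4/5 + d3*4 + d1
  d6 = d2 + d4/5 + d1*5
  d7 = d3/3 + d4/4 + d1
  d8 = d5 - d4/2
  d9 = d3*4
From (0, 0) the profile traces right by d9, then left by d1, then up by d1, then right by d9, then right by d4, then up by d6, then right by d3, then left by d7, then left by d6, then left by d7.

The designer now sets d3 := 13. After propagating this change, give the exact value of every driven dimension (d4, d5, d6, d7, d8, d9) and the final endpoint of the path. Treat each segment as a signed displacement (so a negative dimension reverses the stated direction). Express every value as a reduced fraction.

d4 = 42/5
d5 = 1367/25
d6 = 237/25
d7 = 223/30
d8 = 1262/25
d9 = 52
endpoint = (7504/75, 262/25)

Apply edit: d3 := 13
  d4 = d2*3 = 42/5
  d5 = d4/5 + d3*4 + d1 = 1367/25
  d6 = d2 + d4/5 + d1*5 = 237/25
  d7 = d3/3 + d4/4 + d1 = 223/30
  d8 = d5 - d4/2 = 1262/25
  d9 = d3*4 = 52
Walk from origin (0, 0):
  seg 1: right by d9 = 52 → (52, 0)
  seg 2: left by d1 = 1 → (51, 0)
  seg 3: up by d1 = 1 → (51, 1)
  seg 4: right by d9 = 52 → (103, 1)
  seg 5: right by d4 = 42/5 → (557/5, 1)
  seg 6: up by d6 = 237/25 → (557/5, 262/25)
  seg 7: right by d3 = 13 → (622/5, 262/25)
  seg 8: left by d7 = 223/30 → (3509/30, 262/25)
  seg 9: left by d6 = 237/25 → (16123/150, 262/25)
  seg 10: left by d7 = 223/30 → (7504/75, 262/25)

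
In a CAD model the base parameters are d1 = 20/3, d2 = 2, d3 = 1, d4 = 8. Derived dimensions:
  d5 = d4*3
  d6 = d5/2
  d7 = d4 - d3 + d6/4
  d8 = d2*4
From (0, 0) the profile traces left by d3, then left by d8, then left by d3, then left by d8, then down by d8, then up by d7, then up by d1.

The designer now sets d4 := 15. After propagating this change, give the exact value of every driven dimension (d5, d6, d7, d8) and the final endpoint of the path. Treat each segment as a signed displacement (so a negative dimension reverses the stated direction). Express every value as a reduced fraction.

d5 = 45
d6 = 45/2
d7 = 157/8
d8 = 8
endpoint = (-18, 439/24)

Apply edit: d4 := 15
  d5 = d4*3 = 45
  d6 = d5/2 = 45/2
  d7 = d4 - d3 + d6/4 = 157/8
  d8 = d2*4 = 8
Walk from origin (0, 0):
  seg 1: left by d3 = 1 → (-1, 0)
  seg 2: left by d8 = 8 → (-9, 0)
  seg 3: left by d3 = 1 → (-10, 0)
  seg 4: left by d8 = 8 → (-18, 0)
  seg 5: down by d8 = 8 → (-18, -8)
  seg 6: up by d7 = 157/8 → (-18, 93/8)
  seg 7: up by d1 = 20/3 → (-18, 439/24)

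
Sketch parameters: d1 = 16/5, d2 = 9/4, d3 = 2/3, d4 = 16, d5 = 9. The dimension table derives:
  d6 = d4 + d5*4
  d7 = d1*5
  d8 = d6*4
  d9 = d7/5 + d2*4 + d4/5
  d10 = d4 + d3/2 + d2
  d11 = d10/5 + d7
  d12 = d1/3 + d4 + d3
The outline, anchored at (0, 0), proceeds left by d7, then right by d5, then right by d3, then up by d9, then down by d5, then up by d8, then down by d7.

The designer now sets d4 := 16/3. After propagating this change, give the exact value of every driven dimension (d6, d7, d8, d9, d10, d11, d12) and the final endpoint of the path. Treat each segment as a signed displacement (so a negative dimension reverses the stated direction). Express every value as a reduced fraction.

d6 = 124/3
d7 = 16
d8 = 496/3
d9 = 199/15
d10 = 95/12
d11 = 211/12
d12 = 106/15
endpoint = (-19/3, 768/5)

Apply edit: d4 := 16/3
  d6 = d4 + d5*4 = 124/3
  d7 = d1*5 = 16
  d8 = d6*4 = 496/3
  d9 = d7/5 + d2*4 + d4/5 = 199/15
  d10 = d4 + d3/2 + d2 = 95/12
  d11 = d10/5 + d7 = 211/12
  d12 = d1/3 + d4 + d3 = 106/15
Walk from origin (0, 0):
  seg 1: left by d7 = 16 → (-16, 0)
  seg 2: right by d5 = 9 → (-7, 0)
  seg 3: right by d3 = 2/3 → (-19/3, 0)
  seg 4: up by d9 = 199/15 → (-19/3, 199/15)
  seg 5: down by d5 = 9 → (-19/3, 64/15)
  seg 6: up by d8 = 496/3 → (-19/3, 848/5)
  seg 7: down by d7 = 16 → (-19/3, 768/5)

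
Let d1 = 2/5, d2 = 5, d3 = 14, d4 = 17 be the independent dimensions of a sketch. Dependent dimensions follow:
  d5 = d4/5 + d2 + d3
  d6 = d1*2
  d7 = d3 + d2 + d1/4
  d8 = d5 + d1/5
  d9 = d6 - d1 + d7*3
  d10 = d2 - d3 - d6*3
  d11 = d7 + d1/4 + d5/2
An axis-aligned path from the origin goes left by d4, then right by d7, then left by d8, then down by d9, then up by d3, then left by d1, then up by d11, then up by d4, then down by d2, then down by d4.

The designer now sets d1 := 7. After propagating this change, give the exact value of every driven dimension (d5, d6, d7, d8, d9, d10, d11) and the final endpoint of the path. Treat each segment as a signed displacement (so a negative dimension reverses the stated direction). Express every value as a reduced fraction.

d5 = 112/5
d6 = 14
d7 = 83/4
d8 = 119/5
d9 = 277/4
d10 = -51
d11 = 337/10
endpoint = (-541/20, -531/20)

Apply edit: d1 := 7
  d5 = d4/5 + d2 + d3 = 112/5
  d6 = d1*2 = 14
  d7 = d3 + d2 + d1/4 = 83/4
  d8 = d5 + d1/5 = 119/5
  d9 = d6 - d1 + d7*3 = 277/4
  d10 = d2 - d3 - d6*3 = -51
  d11 = d7 + d1/4 + d5/2 = 337/10
Walk from origin (0, 0):
  seg 1: left by d4 = 17 → (-17, 0)
  seg 2: right by d7 = 83/4 → (15/4, 0)
  seg 3: left by d8 = 119/5 → (-401/20, 0)
  seg 4: down by d9 = 277/4 → (-401/20, -277/4)
  seg 5: up by d3 = 14 → (-401/20, -221/4)
  seg 6: left by d1 = 7 → (-541/20, -221/4)
  seg 7: up by d11 = 337/10 → (-541/20, -431/20)
  seg 8: up by d4 = 17 → (-541/20, -91/20)
  seg 9: down by d2 = 5 → (-541/20, -191/20)
  seg 10: down by d4 = 17 → (-541/20, -531/20)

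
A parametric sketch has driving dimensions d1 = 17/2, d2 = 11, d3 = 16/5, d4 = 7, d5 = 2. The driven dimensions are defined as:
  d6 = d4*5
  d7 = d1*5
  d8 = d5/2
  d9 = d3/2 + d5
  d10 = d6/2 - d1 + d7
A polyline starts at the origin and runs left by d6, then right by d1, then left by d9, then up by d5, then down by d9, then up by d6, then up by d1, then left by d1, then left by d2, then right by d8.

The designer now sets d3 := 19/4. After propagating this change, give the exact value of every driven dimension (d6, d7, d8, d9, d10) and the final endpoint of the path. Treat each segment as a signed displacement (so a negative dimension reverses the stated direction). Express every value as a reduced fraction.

d6 = 35
d7 = 85/2
d8 = 1
d9 = 35/8
d10 = 103/2
endpoint = (-395/8, 329/8)

Apply edit: d3 := 19/4
  d6 = d4*5 = 35
  d7 = d1*5 = 85/2
  d8 = d5/2 = 1
  d9 = d3/2 + d5 = 35/8
  d10 = d6/2 - d1 + d7 = 103/2
Walk from origin (0, 0):
  seg 1: left by d6 = 35 → (-35, 0)
  seg 2: right by d1 = 17/2 → (-53/2, 0)
  seg 3: left by d9 = 35/8 → (-247/8, 0)
  seg 4: up by d5 = 2 → (-247/8, 2)
  seg 5: down by d9 = 35/8 → (-247/8, -19/8)
  seg 6: up by d6 = 35 → (-247/8, 261/8)
  seg 7: up by d1 = 17/2 → (-247/8, 329/8)
  seg 8: left by d1 = 17/2 → (-315/8, 329/8)
  seg 9: left by d2 = 11 → (-403/8, 329/8)
  seg 10: right by d8 = 1 → (-395/8, 329/8)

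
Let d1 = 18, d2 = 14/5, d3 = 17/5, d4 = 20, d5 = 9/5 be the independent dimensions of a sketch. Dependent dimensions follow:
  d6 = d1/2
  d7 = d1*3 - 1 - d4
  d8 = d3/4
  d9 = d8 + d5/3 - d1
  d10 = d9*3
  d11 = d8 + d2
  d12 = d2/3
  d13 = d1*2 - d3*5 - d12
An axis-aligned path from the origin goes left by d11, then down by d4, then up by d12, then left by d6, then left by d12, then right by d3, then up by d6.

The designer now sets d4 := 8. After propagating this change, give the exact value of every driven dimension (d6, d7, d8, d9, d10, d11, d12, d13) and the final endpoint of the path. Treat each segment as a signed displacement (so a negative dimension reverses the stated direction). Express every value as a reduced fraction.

d6 = 9
d7 = 45
d8 = 17/20
d9 = -331/20
d10 = -993/20
d11 = 73/20
d12 = 14/15
d13 = 271/15
endpoint = (-611/60, 29/15)

Apply edit: d4 := 8
  d6 = d1/2 = 9
  d7 = d1*3 - 1 - d4 = 45
  d8 = d3/4 = 17/20
  d9 = d8 + d5/3 - d1 = -331/20
  d10 = d9*3 = -993/20
  d11 = d8 + d2 = 73/20
  d12 = d2/3 = 14/15
  d13 = d1*2 - d3*5 - d12 = 271/15
Walk from origin (0, 0):
  seg 1: left by d11 = 73/20 → (-73/20, 0)
  seg 2: down by d4 = 8 → (-73/20, -8)
  seg 3: up by d12 = 14/15 → (-73/20, -106/15)
  seg 4: left by d6 = 9 → (-253/20, -106/15)
  seg 5: left by d12 = 14/15 → (-163/12, -106/15)
  seg 6: right by d3 = 17/5 → (-611/60, -106/15)
  seg 7: up by d6 = 9 → (-611/60, 29/15)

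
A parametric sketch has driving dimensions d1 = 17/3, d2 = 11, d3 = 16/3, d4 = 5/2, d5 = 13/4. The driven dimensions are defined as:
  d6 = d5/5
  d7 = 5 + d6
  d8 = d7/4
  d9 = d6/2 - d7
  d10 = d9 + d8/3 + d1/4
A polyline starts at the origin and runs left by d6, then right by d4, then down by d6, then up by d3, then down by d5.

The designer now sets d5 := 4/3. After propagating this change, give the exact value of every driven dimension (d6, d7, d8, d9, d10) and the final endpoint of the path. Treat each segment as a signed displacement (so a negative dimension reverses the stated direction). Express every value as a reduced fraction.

Apply edit: d5 := 4/3
  d6 = d5/5 = 4/15
  d7 = 5 + d6 = 79/15
  d8 = d7/4 = 79/60
  d9 = d6/2 - d7 = -77/15
  d10 = d9 + d8/3 + d1/4 = -59/18
Walk from origin (0, 0):
  seg 1: left by d6 = 4/15 → (-4/15, 0)
  seg 2: right by d4 = 5/2 → (67/30, 0)
  seg 3: down by d6 = 4/15 → (67/30, -4/15)
  seg 4: up by d3 = 16/3 → (67/30, 76/15)
  seg 5: down by d5 = 4/3 → (67/30, 56/15)

d6 = 4/15
d7 = 79/15
d8 = 79/60
d9 = -77/15
d10 = -59/18
endpoint = (67/30, 56/15)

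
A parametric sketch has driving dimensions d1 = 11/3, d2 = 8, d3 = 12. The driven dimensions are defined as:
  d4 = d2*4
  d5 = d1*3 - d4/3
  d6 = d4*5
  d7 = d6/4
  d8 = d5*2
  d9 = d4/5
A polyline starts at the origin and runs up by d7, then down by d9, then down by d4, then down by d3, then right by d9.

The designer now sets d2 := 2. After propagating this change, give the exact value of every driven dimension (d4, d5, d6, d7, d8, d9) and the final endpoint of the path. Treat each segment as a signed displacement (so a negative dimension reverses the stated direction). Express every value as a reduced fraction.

d4 = 8
d5 = 25/3
d6 = 40
d7 = 10
d8 = 50/3
d9 = 8/5
endpoint = (8/5, -58/5)

Apply edit: d2 := 2
  d4 = d2*4 = 8
  d5 = d1*3 - d4/3 = 25/3
  d6 = d4*5 = 40
  d7 = d6/4 = 10
  d8 = d5*2 = 50/3
  d9 = d4/5 = 8/5
Walk from origin (0, 0):
  seg 1: up by d7 = 10 → (0, 10)
  seg 2: down by d9 = 8/5 → (0, 42/5)
  seg 3: down by d4 = 8 → (0, 2/5)
  seg 4: down by d3 = 12 → (0, -58/5)
  seg 5: right by d9 = 8/5 → (8/5, -58/5)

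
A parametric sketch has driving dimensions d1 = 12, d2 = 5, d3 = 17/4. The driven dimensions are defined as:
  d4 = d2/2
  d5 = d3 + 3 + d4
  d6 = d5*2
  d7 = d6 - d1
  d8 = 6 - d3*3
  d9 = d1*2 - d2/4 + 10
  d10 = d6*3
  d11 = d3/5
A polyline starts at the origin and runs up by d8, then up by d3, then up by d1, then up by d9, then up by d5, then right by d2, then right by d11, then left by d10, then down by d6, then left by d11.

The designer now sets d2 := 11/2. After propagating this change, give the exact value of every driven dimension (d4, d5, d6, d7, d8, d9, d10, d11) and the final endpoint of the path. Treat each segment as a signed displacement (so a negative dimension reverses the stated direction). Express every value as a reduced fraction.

d4 = 11/4
d5 = 10
d6 = 20
d7 = 8
d8 = -27/4
d9 = 261/8
d10 = 60
d11 = 17/20
endpoint = (-109/2, 257/8)

Apply edit: d2 := 11/2
  d4 = d2/2 = 11/4
  d5 = d3 + 3 + d4 = 10
  d6 = d5*2 = 20
  d7 = d6 - d1 = 8
  d8 = 6 - d3*3 = -27/4
  d9 = d1*2 - d2/4 + 10 = 261/8
  d10 = d6*3 = 60
  d11 = d3/5 = 17/20
Walk from origin (0, 0):
  seg 1: up by d8 = -27/4 → (0, -27/4)
  seg 2: up by d3 = 17/4 → (0, -5/2)
  seg 3: up by d1 = 12 → (0, 19/2)
  seg 4: up by d9 = 261/8 → (0, 337/8)
  seg 5: up by d5 = 10 → (0, 417/8)
  seg 6: right by d2 = 11/2 → (11/2, 417/8)
  seg 7: right by d11 = 17/20 → (127/20, 417/8)
  seg 8: left by d10 = 60 → (-1073/20, 417/8)
  seg 9: down by d6 = 20 → (-1073/20, 257/8)
  seg 10: left by d11 = 17/20 → (-109/2, 257/8)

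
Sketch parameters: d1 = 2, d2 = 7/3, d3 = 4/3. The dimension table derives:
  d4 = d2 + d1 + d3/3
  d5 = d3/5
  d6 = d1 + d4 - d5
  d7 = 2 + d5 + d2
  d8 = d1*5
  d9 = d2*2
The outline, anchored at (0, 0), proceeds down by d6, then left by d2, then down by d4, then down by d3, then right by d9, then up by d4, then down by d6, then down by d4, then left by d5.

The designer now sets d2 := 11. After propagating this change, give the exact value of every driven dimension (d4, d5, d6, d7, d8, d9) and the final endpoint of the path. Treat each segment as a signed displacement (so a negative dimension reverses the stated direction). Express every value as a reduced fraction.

Apply edit: d2 := 11
  d4 = d2 + d1 + d3/3 = 121/9
  d5 = d3/5 = 4/15
  d6 = d1 + d4 - d5 = 683/45
  d7 = 2 + d5 + d2 = 199/15
  d8 = d1*5 = 10
  d9 = d2*2 = 22
Walk from origin (0, 0):
  seg 1: down by d6 = 683/45 → (0, -683/45)
  seg 2: left by d2 = 11 → (-11, -683/45)
  seg 3: down by d4 = 121/9 → (-11, -1288/45)
  seg 4: down by d3 = 4/3 → (-11, -1348/45)
  seg 5: right by d9 = 22 → (11, -1348/45)
  seg 6: up by d4 = 121/9 → (11, -743/45)
  seg 7: down by d6 = 683/45 → (11, -1426/45)
  seg 8: down by d4 = 121/9 → (11, -677/15)
  seg 9: left by d5 = 4/15 → (161/15, -677/15)

d4 = 121/9
d5 = 4/15
d6 = 683/45
d7 = 199/15
d8 = 10
d9 = 22
endpoint = (161/15, -677/15)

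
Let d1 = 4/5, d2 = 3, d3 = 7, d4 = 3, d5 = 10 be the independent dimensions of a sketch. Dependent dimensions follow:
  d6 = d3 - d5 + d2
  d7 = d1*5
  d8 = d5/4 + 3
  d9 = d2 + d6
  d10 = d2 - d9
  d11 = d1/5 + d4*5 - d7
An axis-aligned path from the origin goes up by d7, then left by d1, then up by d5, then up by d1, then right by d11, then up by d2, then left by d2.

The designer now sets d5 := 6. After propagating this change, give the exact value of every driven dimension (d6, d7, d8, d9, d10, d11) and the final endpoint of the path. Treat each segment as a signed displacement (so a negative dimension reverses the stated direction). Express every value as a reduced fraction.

Apply edit: d5 := 6
  d6 = d3 - d5 + d2 = 4
  d7 = d1*5 = 4
  d8 = d5/4 + 3 = 9/2
  d9 = d2 + d6 = 7
  d10 = d2 - d9 = -4
  d11 = d1/5 + d4*5 - d7 = 279/25
Walk from origin (0, 0):
  seg 1: up by d7 = 4 → (0, 4)
  seg 2: left by d1 = 4/5 → (-4/5, 4)
  seg 3: up by d5 = 6 → (-4/5, 10)
  seg 4: up by d1 = 4/5 → (-4/5, 54/5)
  seg 5: right by d11 = 279/25 → (259/25, 54/5)
  seg 6: up by d2 = 3 → (259/25, 69/5)
  seg 7: left by d2 = 3 → (184/25, 69/5)

d6 = 4
d7 = 4
d8 = 9/2
d9 = 7
d10 = -4
d11 = 279/25
endpoint = (184/25, 69/5)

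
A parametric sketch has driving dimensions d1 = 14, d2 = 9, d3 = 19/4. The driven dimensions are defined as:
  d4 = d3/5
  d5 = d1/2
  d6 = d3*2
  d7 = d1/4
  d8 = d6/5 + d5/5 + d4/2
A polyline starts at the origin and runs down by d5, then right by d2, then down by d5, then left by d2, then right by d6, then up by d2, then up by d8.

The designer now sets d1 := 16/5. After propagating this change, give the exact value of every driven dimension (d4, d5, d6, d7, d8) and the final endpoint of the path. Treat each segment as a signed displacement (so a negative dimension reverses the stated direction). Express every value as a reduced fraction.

Apply edit: d1 := 16/5
  d4 = d3/5 = 19/20
  d5 = d1/2 = 8/5
  d6 = d3*2 = 19/2
  d7 = d1/4 = 4/5
  d8 = d6/5 + d5/5 + d4/2 = 539/200
Walk from origin (0, 0):
  seg 1: down by d5 = 8/5 → (0, -8/5)
  seg 2: right by d2 = 9 → (9, -8/5)
  seg 3: down by d5 = 8/5 → (9, -16/5)
  seg 4: left by d2 = 9 → (0, -16/5)
  seg 5: right by d6 = 19/2 → (19/2, -16/5)
  seg 6: up by d2 = 9 → (19/2, 29/5)
  seg 7: up by d8 = 539/200 → (19/2, 1699/200)

d4 = 19/20
d5 = 8/5
d6 = 19/2
d7 = 4/5
d8 = 539/200
endpoint = (19/2, 1699/200)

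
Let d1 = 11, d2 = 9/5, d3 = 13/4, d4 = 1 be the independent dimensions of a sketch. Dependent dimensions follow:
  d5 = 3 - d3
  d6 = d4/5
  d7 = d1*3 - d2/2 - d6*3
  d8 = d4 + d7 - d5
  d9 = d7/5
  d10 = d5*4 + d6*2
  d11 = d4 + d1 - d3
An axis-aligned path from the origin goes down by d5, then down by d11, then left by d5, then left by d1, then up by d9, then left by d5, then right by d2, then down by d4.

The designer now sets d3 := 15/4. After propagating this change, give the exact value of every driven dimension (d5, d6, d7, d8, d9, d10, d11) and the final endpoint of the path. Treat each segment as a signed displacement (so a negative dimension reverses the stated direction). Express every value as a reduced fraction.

Apply edit: d3 := 15/4
  d5 = 3 - d3 = -3/4
  d6 = d4/5 = 1/5
  d7 = d1*3 - d2/2 - d6*3 = 63/2
  d8 = d4 + d7 - d5 = 133/4
  d9 = d7/5 = 63/10
  d10 = d5*4 + d6*2 = -13/5
  d11 = d4 + d1 - d3 = 33/4
Walk from origin (0, 0):
  seg 1: down by d5 = -3/4 → (0, 3/4)
  seg 2: down by d11 = 33/4 → (0, -15/2)
  seg 3: left by d5 = -3/4 → (3/4, -15/2)
  seg 4: left by d1 = 11 → (-41/4, -15/2)
  seg 5: up by d9 = 63/10 → (-41/4, -6/5)
  seg 6: left by d5 = -3/4 → (-19/2, -6/5)
  seg 7: right by d2 = 9/5 → (-77/10, -6/5)
  seg 8: down by d4 = 1 → (-77/10, -11/5)

d5 = -3/4
d6 = 1/5
d7 = 63/2
d8 = 133/4
d9 = 63/10
d10 = -13/5
d11 = 33/4
endpoint = (-77/10, -11/5)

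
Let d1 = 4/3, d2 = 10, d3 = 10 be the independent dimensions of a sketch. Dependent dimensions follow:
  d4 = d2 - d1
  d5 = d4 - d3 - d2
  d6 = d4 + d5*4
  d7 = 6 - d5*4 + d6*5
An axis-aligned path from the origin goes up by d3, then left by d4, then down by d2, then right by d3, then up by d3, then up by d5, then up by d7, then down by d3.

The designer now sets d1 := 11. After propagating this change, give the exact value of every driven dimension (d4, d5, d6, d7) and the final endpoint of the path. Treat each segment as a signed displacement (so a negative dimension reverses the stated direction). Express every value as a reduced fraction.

d4 = -1
d5 = -21
d6 = -85
d7 = -335
endpoint = (11, -356)

Apply edit: d1 := 11
  d4 = d2 - d1 = -1
  d5 = d4 - d3 - d2 = -21
  d6 = d4 + d5*4 = -85
  d7 = 6 - d5*4 + d6*5 = -335
Walk from origin (0, 0):
  seg 1: up by d3 = 10 → (0, 10)
  seg 2: left by d4 = -1 → (1, 10)
  seg 3: down by d2 = 10 → (1, 0)
  seg 4: right by d3 = 10 → (11, 0)
  seg 5: up by d3 = 10 → (11, 10)
  seg 6: up by d5 = -21 → (11, -11)
  seg 7: up by d7 = -335 → (11, -346)
  seg 8: down by d3 = 10 → (11, -356)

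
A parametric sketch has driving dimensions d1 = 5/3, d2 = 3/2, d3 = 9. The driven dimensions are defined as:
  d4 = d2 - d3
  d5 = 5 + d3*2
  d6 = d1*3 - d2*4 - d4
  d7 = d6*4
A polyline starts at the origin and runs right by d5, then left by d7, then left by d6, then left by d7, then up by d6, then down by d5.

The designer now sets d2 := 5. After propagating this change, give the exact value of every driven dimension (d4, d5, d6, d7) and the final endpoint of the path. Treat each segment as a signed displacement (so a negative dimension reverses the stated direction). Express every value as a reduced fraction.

Apply edit: d2 := 5
  d4 = d2 - d3 = -4
  d5 = 5 + d3*2 = 23
  d6 = d1*3 - d2*4 - d4 = -11
  d7 = d6*4 = -44
Walk from origin (0, 0):
  seg 1: right by d5 = 23 → (23, 0)
  seg 2: left by d7 = -44 → (67, 0)
  seg 3: left by d6 = -11 → (78, 0)
  seg 4: left by d7 = -44 → (122, 0)
  seg 5: up by d6 = -11 → (122, -11)
  seg 6: down by d5 = 23 → (122, -34)

d4 = -4
d5 = 23
d6 = -11
d7 = -44
endpoint = (122, -34)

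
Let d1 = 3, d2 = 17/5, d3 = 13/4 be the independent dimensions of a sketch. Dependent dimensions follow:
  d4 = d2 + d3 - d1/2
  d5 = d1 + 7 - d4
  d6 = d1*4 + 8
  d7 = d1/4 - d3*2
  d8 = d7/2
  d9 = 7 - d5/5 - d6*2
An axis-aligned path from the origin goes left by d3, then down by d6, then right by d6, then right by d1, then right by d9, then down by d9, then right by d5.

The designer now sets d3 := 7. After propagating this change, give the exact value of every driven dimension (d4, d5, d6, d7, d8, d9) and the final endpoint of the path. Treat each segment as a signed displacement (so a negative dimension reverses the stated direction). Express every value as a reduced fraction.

d4 = 89/10
d5 = 11/10
d6 = 20
d7 = -53/4
d8 = -53/8
d9 = -1661/50
endpoint = (-403/25, 661/50)

Apply edit: d3 := 7
  d4 = d2 + d3 - d1/2 = 89/10
  d5 = d1 + 7 - d4 = 11/10
  d6 = d1*4 + 8 = 20
  d7 = d1/4 - d3*2 = -53/4
  d8 = d7/2 = -53/8
  d9 = 7 - d5/5 - d6*2 = -1661/50
Walk from origin (0, 0):
  seg 1: left by d3 = 7 → (-7, 0)
  seg 2: down by d6 = 20 → (-7, -20)
  seg 3: right by d6 = 20 → (13, -20)
  seg 4: right by d1 = 3 → (16, -20)
  seg 5: right by d9 = -1661/50 → (-861/50, -20)
  seg 6: down by d9 = -1661/50 → (-861/50, 661/50)
  seg 7: right by d5 = 11/10 → (-403/25, 661/50)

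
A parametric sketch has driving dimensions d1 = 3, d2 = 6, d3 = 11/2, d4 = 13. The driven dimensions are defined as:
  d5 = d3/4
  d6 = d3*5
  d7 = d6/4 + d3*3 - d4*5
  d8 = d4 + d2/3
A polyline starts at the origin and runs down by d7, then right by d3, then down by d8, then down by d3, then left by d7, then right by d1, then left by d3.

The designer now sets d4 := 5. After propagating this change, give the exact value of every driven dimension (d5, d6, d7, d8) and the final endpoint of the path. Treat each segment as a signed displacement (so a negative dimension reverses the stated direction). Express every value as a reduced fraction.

d5 = 11/8
d6 = 55/2
d7 = -13/8
d8 = 7
endpoint = (37/8, -87/8)

Apply edit: d4 := 5
  d5 = d3/4 = 11/8
  d6 = d3*5 = 55/2
  d7 = d6/4 + d3*3 - d4*5 = -13/8
  d8 = d4 + d2/3 = 7
Walk from origin (0, 0):
  seg 1: down by d7 = -13/8 → (0, 13/8)
  seg 2: right by d3 = 11/2 → (11/2, 13/8)
  seg 3: down by d8 = 7 → (11/2, -43/8)
  seg 4: down by d3 = 11/2 → (11/2, -87/8)
  seg 5: left by d7 = -13/8 → (57/8, -87/8)
  seg 6: right by d1 = 3 → (81/8, -87/8)
  seg 7: left by d3 = 11/2 → (37/8, -87/8)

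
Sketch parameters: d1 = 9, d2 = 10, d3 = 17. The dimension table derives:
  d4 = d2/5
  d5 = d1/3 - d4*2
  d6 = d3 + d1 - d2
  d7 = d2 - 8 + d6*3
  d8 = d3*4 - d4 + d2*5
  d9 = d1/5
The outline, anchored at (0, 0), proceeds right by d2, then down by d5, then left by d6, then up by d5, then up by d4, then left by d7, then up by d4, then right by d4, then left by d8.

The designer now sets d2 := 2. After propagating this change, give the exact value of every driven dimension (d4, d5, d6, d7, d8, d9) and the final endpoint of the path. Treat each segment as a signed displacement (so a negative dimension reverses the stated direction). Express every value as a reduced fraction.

d4 = 2/5
d5 = 11/5
d6 = 24
d7 = 66
d8 = 388/5
d9 = 9/5
endpoint = (-826/5, 4/5)

Apply edit: d2 := 2
  d4 = d2/5 = 2/5
  d5 = d1/3 - d4*2 = 11/5
  d6 = d3 + d1 - d2 = 24
  d7 = d2 - 8 + d6*3 = 66
  d8 = d3*4 - d4 + d2*5 = 388/5
  d9 = d1/5 = 9/5
Walk from origin (0, 0):
  seg 1: right by d2 = 2 → (2, 0)
  seg 2: down by d5 = 11/5 → (2, -11/5)
  seg 3: left by d6 = 24 → (-22, -11/5)
  seg 4: up by d5 = 11/5 → (-22, 0)
  seg 5: up by d4 = 2/5 → (-22, 2/5)
  seg 6: left by d7 = 66 → (-88, 2/5)
  seg 7: up by d4 = 2/5 → (-88, 4/5)
  seg 8: right by d4 = 2/5 → (-438/5, 4/5)
  seg 9: left by d8 = 388/5 → (-826/5, 4/5)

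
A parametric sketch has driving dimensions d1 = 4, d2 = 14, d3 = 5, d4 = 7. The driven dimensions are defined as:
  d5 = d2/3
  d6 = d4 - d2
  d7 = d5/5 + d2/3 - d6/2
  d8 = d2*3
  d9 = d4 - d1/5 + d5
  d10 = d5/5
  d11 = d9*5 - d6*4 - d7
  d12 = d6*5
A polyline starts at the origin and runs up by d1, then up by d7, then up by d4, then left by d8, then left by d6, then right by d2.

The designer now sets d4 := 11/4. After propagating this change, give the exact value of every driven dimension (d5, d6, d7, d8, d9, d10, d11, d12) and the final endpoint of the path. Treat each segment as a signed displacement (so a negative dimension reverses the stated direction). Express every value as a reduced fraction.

Apply edit: d4 := 11/4
  d5 = d2/3 = 14/3
  d6 = d4 - d2 = -45/4
  d7 = d5/5 + d2/3 - d6/2 = 449/40
  d8 = d2*3 = 42
  d9 = d4 - d1/5 + d5 = 397/60
  d10 = d5/5 = 14/15
  d11 = d9*5 - d6*4 - d7 = 8023/120
  d12 = d6*5 = -225/4
Walk from origin (0, 0):
  seg 1: up by d1 = 4 → (0, 4)
  seg 2: up by d7 = 449/40 → (0, 609/40)
  seg 3: up by d4 = 11/4 → (0, 719/40)
  seg 4: left by d8 = 42 → (-42, 719/40)
  seg 5: left by d6 = -45/4 → (-123/4, 719/40)
  seg 6: right by d2 = 14 → (-67/4, 719/40)

d5 = 14/3
d6 = -45/4
d7 = 449/40
d8 = 42
d9 = 397/60
d10 = 14/15
d11 = 8023/120
d12 = -225/4
endpoint = (-67/4, 719/40)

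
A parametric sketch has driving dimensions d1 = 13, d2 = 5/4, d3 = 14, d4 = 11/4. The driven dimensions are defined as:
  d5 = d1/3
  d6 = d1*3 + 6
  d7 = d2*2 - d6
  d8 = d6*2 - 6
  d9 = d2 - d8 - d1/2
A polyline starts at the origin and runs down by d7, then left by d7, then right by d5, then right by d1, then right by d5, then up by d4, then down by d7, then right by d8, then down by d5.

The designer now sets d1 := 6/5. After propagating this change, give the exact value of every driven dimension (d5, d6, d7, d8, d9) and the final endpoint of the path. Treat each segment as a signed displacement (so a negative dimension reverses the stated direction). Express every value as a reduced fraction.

d5 = 2/5
d6 = 48/5
d7 = -71/10
d8 = 66/5
d9 = -251/20
endpoint = (223/10, 331/20)

Apply edit: d1 := 6/5
  d5 = d1/3 = 2/5
  d6 = d1*3 + 6 = 48/5
  d7 = d2*2 - d6 = -71/10
  d8 = d6*2 - 6 = 66/5
  d9 = d2 - d8 - d1/2 = -251/20
Walk from origin (0, 0):
  seg 1: down by d7 = -71/10 → (0, 71/10)
  seg 2: left by d7 = -71/10 → (71/10, 71/10)
  seg 3: right by d5 = 2/5 → (15/2, 71/10)
  seg 4: right by d1 = 6/5 → (87/10, 71/10)
  seg 5: right by d5 = 2/5 → (91/10, 71/10)
  seg 6: up by d4 = 11/4 → (91/10, 197/20)
  seg 7: down by d7 = -71/10 → (91/10, 339/20)
  seg 8: right by d8 = 66/5 → (223/10, 339/20)
  seg 9: down by d5 = 2/5 → (223/10, 331/20)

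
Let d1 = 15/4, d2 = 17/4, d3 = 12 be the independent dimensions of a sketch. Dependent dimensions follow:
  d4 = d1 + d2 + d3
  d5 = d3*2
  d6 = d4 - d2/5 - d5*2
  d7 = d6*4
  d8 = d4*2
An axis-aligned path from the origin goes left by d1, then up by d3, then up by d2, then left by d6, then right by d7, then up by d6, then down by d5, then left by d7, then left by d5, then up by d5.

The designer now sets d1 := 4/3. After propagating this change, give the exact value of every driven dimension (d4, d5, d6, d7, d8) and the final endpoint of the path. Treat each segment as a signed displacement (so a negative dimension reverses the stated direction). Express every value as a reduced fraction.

d4 = 211/12
d5 = 24
d6 = -469/15
d7 = -1876/15
d8 = 211/6
endpoint = (89/15, -901/60)

Apply edit: d1 := 4/3
  d4 = d1 + d2 + d3 = 211/12
  d5 = d3*2 = 24
  d6 = d4 - d2/5 - d5*2 = -469/15
  d7 = d6*4 = -1876/15
  d8 = d4*2 = 211/6
Walk from origin (0, 0):
  seg 1: left by d1 = 4/3 → (-4/3, 0)
  seg 2: up by d3 = 12 → (-4/3, 12)
  seg 3: up by d2 = 17/4 → (-4/3, 65/4)
  seg 4: left by d6 = -469/15 → (449/15, 65/4)
  seg 5: right by d7 = -1876/15 → (-1427/15, 65/4)
  seg 6: up by d6 = -469/15 → (-1427/15, -901/60)
  seg 7: down by d5 = 24 → (-1427/15, -2341/60)
  seg 8: left by d7 = -1876/15 → (449/15, -2341/60)
  seg 9: left by d5 = 24 → (89/15, -2341/60)
  seg 10: up by d5 = 24 → (89/15, -901/60)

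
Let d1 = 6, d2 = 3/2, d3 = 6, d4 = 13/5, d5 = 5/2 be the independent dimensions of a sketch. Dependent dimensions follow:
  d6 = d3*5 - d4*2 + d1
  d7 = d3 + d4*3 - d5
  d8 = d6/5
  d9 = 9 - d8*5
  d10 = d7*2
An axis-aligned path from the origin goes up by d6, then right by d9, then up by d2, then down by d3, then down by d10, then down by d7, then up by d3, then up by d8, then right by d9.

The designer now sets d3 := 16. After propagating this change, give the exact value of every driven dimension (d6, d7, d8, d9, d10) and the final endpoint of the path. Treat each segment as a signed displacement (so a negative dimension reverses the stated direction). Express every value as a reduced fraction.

Apply edit: d3 := 16
  d6 = d3*5 - d4*2 + d1 = 404/5
  d7 = d3 + d4*3 - d5 = 213/10
  d8 = d6/5 = 404/25
  d9 = 9 - d8*5 = -359/5
  d10 = d7*2 = 213/5
Walk from origin (0, 0):
  seg 1: up by d6 = 404/5 → (0, 404/5)
  seg 2: right by d9 = -359/5 → (-359/5, 404/5)
  seg 3: up by d2 = 3/2 → (-359/5, 823/10)
  seg 4: down by d3 = 16 → (-359/5, 663/10)
  seg 5: down by d10 = 213/5 → (-359/5, 237/10)
  seg 6: down by d7 = 213/10 → (-359/5, 12/5)
  seg 7: up by d3 = 16 → (-359/5, 92/5)
  seg 8: up by d8 = 404/25 → (-359/5, 864/25)
  seg 9: right by d9 = -359/5 → (-718/5, 864/25)

d6 = 404/5
d7 = 213/10
d8 = 404/25
d9 = -359/5
d10 = 213/5
endpoint = (-718/5, 864/25)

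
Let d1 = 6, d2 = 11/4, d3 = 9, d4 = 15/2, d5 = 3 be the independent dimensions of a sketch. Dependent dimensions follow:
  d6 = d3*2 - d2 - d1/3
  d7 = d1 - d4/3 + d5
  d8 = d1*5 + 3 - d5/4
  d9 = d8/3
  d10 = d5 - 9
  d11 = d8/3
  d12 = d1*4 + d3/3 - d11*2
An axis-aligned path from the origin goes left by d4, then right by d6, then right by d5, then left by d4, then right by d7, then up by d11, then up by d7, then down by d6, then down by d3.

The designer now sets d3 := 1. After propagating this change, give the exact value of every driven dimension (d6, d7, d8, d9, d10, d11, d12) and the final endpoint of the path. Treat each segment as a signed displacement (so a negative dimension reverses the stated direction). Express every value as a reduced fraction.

Apply edit: d3 := 1
  d6 = d3*2 - d2 - d1/3 = -11/4
  d7 = d1 - d4/3 + d5 = 13/2
  d8 = d1*5 + 3 - d5/4 = 129/4
  d9 = d8/3 = 43/4
  d10 = d5 - 9 = -6
  d11 = d8/3 = 43/4
  d12 = d1*4 + d3/3 - d11*2 = 17/6
Walk from origin (0, 0):
  seg 1: left by d4 = 15/2 → (-15/2, 0)
  seg 2: right by d6 = -11/4 → (-41/4, 0)
  seg 3: right by d5 = 3 → (-29/4, 0)
  seg 4: left by d4 = 15/2 → (-59/4, 0)
  seg 5: right by d7 = 13/2 → (-33/4, 0)
  seg 6: up by d11 = 43/4 → (-33/4, 43/4)
  seg 7: up by d7 = 13/2 → (-33/4, 69/4)
  seg 8: down by d6 = -11/4 → (-33/4, 20)
  seg 9: down by d3 = 1 → (-33/4, 19)

d6 = -11/4
d7 = 13/2
d8 = 129/4
d9 = 43/4
d10 = -6
d11 = 43/4
d12 = 17/6
endpoint = (-33/4, 19)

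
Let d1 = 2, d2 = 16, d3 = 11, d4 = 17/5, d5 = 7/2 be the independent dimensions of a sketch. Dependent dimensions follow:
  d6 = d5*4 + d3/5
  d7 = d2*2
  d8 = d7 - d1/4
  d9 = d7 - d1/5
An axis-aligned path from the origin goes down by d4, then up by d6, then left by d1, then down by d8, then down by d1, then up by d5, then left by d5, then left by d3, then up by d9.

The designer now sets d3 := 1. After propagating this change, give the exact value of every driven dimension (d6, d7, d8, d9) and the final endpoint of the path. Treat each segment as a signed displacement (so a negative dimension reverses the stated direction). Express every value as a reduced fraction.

d6 = 71/5
d7 = 32
d8 = 63/2
d9 = 158/5
endpoint = (-13/2, 62/5)

Apply edit: d3 := 1
  d6 = d5*4 + d3/5 = 71/5
  d7 = d2*2 = 32
  d8 = d7 - d1/4 = 63/2
  d9 = d7 - d1/5 = 158/5
Walk from origin (0, 0):
  seg 1: down by d4 = 17/5 → (0, -17/5)
  seg 2: up by d6 = 71/5 → (0, 54/5)
  seg 3: left by d1 = 2 → (-2, 54/5)
  seg 4: down by d8 = 63/2 → (-2, -207/10)
  seg 5: down by d1 = 2 → (-2, -227/10)
  seg 6: up by d5 = 7/2 → (-2, -96/5)
  seg 7: left by d5 = 7/2 → (-11/2, -96/5)
  seg 8: left by d3 = 1 → (-13/2, -96/5)
  seg 9: up by d9 = 158/5 → (-13/2, 62/5)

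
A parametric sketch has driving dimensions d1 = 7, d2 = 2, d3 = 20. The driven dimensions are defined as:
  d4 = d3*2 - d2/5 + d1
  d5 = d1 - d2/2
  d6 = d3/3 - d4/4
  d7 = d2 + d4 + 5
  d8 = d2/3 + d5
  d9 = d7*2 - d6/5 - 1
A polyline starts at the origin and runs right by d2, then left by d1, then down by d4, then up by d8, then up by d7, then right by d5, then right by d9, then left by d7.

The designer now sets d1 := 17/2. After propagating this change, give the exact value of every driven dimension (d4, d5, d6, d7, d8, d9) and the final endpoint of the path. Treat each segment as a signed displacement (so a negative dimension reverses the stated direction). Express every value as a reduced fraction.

d4 = 481/10
d5 = 15/2
d6 = -643/120
d7 = 551/10
d8 = 49/6
d9 = 66163/600
endpoint = (33703/600, 91/6)

Apply edit: d1 := 17/2
  d4 = d3*2 - d2/5 + d1 = 481/10
  d5 = d1 - d2/2 = 15/2
  d6 = d3/3 - d4/4 = -643/120
  d7 = d2 + d4 + 5 = 551/10
  d8 = d2/3 + d5 = 49/6
  d9 = d7*2 - d6/5 - 1 = 66163/600
Walk from origin (0, 0):
  seg 1: right by d2 = 2 → (2, 0)
  seg 2: left by d1 = 17/2 → (-13/2, 0)
  seg 3: down by d4 = 481/10 → (-13/2, -481/10)
  seg 4: up by d8 = 49/6 → (-13/2, -599/15)
  seg 5: up by d7 = 551/10 → (-13/2, 91/6)
  seg 6: right by d5 = 15/2 → (1, 91/6)
  seg 7: right by d9 = 66163/600 → (66763/600, 91/6)
  seg 8: left by d7 = 551/10 → (33703/600, 91/6)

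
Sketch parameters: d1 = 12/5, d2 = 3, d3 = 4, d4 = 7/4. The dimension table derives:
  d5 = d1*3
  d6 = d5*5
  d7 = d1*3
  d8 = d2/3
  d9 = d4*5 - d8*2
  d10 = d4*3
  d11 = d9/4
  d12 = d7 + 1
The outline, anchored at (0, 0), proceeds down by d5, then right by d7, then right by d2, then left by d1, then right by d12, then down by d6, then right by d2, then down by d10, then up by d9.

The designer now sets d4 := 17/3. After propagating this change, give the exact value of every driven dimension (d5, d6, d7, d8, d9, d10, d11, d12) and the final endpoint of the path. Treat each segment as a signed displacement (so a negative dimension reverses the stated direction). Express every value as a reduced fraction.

Apply edit: d4 := 17/3
  d5 = d1*3 = 36/5
  d6 = d5*5 = 36
  d7 = d1*3 = 36/5
  d8 = d2/3 = 1
  d9 = d4*5 - d8*2 = 79/3
  d10 = d4*3 = 17
  d11 = d9/4 = 79/12
  d12 = d7 + 1 = 41/5
Walk from origin (0, 0):
  seg 1: down by d5 = 36/5 → (0, -36/5)
  seg 2: right by d7 = 36/5 → (36/5, -36/5)
  seg 3: right by d2 = 3 → (51/5, -36/5)
  seg 4: left by d1 = 12/5 → (39/5, -36/5)
  seg 5: right by d12 = 41/5 → (16, -36/5)
  seg 6: down by d6 = 36 → (16, -216/5)
  seg 7: right by d2 = 3 → (19, -216/5)
  seg 8: down by d10 = 17 → (19, -301/5)
  seg 9: up by d9 = 79/3 → (19, -508/15)

d5 = 36/5
d6 = 36
d7 = 36/5
d8 = 1
d9 = 79/3
d10 = 17
d11 = 79/12
d12 = 41/5
endpoint = (19, -508/15)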